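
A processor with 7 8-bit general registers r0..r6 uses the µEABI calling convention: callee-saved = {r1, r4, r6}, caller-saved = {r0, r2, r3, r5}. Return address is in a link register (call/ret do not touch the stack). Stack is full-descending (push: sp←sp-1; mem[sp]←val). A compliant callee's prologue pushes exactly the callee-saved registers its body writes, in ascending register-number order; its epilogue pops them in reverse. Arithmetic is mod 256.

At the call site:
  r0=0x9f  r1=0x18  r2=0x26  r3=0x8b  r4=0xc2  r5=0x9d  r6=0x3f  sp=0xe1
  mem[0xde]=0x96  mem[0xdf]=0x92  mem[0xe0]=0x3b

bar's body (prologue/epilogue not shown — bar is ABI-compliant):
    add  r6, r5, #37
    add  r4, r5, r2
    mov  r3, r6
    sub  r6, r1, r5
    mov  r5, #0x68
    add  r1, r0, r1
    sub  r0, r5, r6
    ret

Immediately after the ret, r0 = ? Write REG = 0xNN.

prologue: push r1 -> mem[0xe0]=0x18, sp=0xe0
prologue: push r4 -> mem[0xdf]=0xc2, sp=0xdf
prologue: push r6 -> mem[0xde]=0x3f, sp=0xde
body[0] add  r6, r5, #37 -> r6=0xc2
body[1] add  r4, r5, r2 -> r4=0xc3
body[2] mov  r3, r6 -> r3=0xc2
body[3] sub  r6, r1, r5 -> r6=0x7b
body[4] mov  r5, #0x68 -> r5=0x68
body[5] add  r1, r0, r1 -> r1=0xb7
body[6] sub  r0, r5, r6 -> r0=0xed
epilogue: pop r6=0x3f, sp=0xdf
epilogue: pop r4=0xc2, sp=0xe0
epilogue: pop r1=0x18, sp=0xe1
r0 is caller-saved -> body value

REG = 0xed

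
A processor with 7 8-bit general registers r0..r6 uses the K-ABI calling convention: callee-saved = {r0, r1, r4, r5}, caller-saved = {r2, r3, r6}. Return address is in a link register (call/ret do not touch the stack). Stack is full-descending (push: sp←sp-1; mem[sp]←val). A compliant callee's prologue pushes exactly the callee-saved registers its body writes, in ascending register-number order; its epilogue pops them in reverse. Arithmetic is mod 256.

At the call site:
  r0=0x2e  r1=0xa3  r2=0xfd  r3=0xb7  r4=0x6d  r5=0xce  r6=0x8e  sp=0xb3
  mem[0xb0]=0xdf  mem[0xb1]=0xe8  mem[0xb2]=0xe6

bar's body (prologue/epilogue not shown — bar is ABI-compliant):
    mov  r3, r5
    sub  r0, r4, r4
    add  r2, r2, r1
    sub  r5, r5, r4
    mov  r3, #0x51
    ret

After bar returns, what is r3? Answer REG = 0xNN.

REG = 0x51

prologue: push r0 → mem[0xb2]=0x2e, sp=0xb2
prologue: push r5 → mem[0xb1]=0xce, sp=0xb1
body[0] mov  r3, r5 → r3=0xce
body[1] sub  r0, r4, r4 → r0=0x00
body[2] add  r2, r2, r1 → r2=0xa0
body[3] sub  r5, r5, r4 → r5=0x61
body[4] mov  r3, #0x51 → r3=0x51
epilogue: pop r5=0xce, sp=0xb2
epilogue: pop r0=0x2e, sp=0xb3
r3 is caller-saved → body value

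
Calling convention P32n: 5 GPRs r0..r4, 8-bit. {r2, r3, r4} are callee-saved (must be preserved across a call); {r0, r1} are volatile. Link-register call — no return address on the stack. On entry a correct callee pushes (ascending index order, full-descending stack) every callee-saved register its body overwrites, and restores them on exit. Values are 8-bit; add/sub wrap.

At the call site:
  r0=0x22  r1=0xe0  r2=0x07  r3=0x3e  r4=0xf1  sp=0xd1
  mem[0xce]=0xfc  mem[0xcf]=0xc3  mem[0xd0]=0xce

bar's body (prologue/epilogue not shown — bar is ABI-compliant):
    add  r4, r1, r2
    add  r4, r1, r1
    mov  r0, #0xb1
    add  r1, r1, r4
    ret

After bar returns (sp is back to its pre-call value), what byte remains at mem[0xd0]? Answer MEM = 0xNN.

prologue: push r4 → mem[0xd0]=0xf1, sp=0xd0
body[0] add  r4, r1, r2 → r4=0xe7
body[1] add  r4, r1, r1 → r4=0xc0
body[2] mov  r0, #0xb1 → r0=0xb1
body[3] add  r1, r1, r4 → r1=0xa0
epilogue: pop r4=0xf1, sp=0xd1
prologue pushed ['r4'] at ['0xd0']

MEM = 0xf1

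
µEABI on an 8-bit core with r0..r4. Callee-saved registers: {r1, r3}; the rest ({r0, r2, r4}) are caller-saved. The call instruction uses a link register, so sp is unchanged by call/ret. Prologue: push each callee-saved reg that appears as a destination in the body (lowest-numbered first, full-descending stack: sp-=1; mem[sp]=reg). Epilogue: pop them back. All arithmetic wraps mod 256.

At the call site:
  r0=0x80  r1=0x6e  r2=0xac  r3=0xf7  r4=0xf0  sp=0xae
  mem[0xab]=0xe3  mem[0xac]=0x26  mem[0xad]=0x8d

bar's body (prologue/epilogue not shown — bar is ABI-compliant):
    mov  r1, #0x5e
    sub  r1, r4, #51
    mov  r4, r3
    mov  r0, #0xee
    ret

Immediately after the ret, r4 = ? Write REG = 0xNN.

REG = 0xf7

prologue: push r1 → mem[0xad]=0x6e, sp=0xad
body[0] mov  r1, #0x5e → r1=0x5e
body[1] sub  r1, r4, #51 → r1=0xbd
body[2] mov  r4, r3 → r4=0xf7
body[3] mov  r0, #0xee → r0=0xee
epilogue: pop r1=0x6e, sp=0xae
r4 is caller-saved → body value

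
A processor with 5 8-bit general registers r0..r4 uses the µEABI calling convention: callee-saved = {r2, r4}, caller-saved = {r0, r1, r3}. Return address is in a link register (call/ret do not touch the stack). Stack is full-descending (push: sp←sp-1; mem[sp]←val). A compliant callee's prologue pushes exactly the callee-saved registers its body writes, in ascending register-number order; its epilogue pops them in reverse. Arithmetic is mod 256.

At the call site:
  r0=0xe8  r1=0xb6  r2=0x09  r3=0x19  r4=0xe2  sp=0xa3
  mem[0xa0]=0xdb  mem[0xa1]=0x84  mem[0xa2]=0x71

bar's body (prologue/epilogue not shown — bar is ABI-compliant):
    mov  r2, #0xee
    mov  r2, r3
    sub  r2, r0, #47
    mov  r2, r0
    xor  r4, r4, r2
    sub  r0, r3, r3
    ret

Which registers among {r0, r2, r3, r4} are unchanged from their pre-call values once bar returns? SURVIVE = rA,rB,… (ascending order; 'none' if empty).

SURVIVE = r2,r3,r4

prologue: push r2 -> mem[0xa2]=0x09, sp=0xa2
prologue: push r4 -> mem[0xa1]=0xe2, sp=0xa1
body[0] mov  r2, #0xee -> r2=0xee
body[1] mov  r2, r3 -> r2=0x19
body[2] sub  r2, r0, #47 -> r2=0xb9
body[3] mov  r2, r0 -> r2=0xe8
body[4] xor  r4, r4, r2 -> r4=0x0a
body[5] sub  r0, r3, r3 -> r0=0x00
epilogue: pop r4=0xe2, sp=0xa2
epilogue: pop r2=0x09, sp=0xa3
r0: caller-saved, written=True
r2: callee-saved, written=True
r3: caller-saved, written=False
r4: callee-saved, written=True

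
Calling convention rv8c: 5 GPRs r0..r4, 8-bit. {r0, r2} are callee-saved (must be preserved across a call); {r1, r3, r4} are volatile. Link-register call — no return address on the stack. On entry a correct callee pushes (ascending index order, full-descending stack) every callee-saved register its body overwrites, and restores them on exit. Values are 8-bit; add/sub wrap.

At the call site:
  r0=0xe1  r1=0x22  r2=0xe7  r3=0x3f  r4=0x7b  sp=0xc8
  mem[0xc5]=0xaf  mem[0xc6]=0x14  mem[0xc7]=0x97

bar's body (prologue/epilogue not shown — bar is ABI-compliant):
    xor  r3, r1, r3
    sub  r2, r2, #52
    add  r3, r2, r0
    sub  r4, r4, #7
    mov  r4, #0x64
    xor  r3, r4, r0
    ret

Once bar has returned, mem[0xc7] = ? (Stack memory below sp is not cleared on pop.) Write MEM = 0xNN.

prologue: push r2 → mem[0xc7]=0xe7, sp=0xc7
body[0] xor  r3, r1, r3 → r3=0x1d
body[1] sub  r2, r2, #52 → r2=0xb3
body[2] add  r3, r2, r0 → r3=0x94
body[3] sub  r4, r4, #7 → r4=0x74
body[4] mov  r4, #0x64 → r4=0x64
body[5] xor  r3, r4, r0 → r3=0x85
epilogue: pop r2=0xe7, sp=0xc8
prologue pushed ['r2'] at ['0xc7']

MEM = 0xe7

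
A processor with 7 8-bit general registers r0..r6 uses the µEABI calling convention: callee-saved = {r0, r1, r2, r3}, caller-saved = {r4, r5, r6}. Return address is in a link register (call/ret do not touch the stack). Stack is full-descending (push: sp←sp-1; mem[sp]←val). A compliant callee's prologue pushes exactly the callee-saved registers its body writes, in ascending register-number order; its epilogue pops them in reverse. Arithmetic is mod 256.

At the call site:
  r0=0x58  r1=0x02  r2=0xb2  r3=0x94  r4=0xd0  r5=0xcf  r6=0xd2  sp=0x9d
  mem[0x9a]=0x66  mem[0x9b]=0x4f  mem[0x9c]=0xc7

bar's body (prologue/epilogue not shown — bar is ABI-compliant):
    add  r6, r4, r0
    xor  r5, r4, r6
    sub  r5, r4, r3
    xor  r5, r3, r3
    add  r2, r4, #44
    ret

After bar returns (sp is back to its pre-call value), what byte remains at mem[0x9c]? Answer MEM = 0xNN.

prologue: push r2 -> mem[0x9c]=0xb2, sp=0x9c
body[0] add  r6, r4, r0 -> r6=0x28
body[1] xor  r5, r4, r6 -> r5=0xf8
body[2] sub  r5, r4, r3 -> r5=0x3c
body[3] xor  r5, r3, r3 -> r5=0x00
body[4] add  r2, r4, #44 -> r2=0xfc
epilogue: pop r2=0xb2, sp=0x9d
prologue pushed ['r2'] at ['0x9c']

MEM = 0xb2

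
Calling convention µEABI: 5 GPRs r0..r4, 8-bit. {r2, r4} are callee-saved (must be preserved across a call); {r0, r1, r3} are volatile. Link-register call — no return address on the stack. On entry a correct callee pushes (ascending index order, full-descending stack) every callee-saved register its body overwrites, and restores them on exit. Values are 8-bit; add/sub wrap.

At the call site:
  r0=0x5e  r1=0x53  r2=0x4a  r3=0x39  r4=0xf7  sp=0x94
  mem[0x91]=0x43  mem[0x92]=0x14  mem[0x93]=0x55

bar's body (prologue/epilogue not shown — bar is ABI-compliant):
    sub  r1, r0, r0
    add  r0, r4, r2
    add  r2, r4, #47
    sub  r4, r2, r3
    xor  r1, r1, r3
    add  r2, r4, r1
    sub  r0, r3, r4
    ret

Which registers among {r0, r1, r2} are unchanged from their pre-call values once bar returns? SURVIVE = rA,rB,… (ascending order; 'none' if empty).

SURVIVE = r2

prologue: push r2 -> mem[0x93]=0x4a, sp=0x93
prologue: push r4 -> mem[0x92]=0xf7, sp=0x92
body[0] sub  r1, r0, r0 -> r1=0x00
body[1] add  r0, r4, r2 -> r0=0x41
body[2] add  r2, r4, #47 -> r2=0x26
body[3] sub  r4, r2, r3 -> r4=0xed
body[4] xor  r1, r1, r3 -> r1=0x39
body[5] add  r2, r4, r1 -> r2=0x26
body[6] sub  r0, r3, r4 -> r0=0x4c
epilogue: pop r4=0xf7, sp=0x93
epilogue: pop r2=0x4a, sp=0x94
r0: caller-saved, written=True
r1: caller-saved, written=True
r2: callee-saved, written=True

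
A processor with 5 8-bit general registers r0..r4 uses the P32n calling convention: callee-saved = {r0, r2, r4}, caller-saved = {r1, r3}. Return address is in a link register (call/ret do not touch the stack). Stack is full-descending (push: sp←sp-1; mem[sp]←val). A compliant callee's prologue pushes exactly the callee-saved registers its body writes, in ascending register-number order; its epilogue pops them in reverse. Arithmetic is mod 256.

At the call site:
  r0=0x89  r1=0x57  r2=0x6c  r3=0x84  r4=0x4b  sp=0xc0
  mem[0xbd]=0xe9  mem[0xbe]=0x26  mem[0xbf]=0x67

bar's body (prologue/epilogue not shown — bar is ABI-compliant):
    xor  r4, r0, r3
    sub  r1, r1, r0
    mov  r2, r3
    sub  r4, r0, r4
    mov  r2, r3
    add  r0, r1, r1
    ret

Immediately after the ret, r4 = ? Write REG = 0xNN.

REG = 0x4b

prologue: push r0 -> mem[0xbf]=0x89, sp=0xbf
prologue: push r2 -> mem[0xbe]=0x6c, sp=0xbe
prologue: push r4 -> mem[0xbd]=0x4b, sp=0xbd
body[0] xor  r4, r0, r3 -> r4=0x0d
body[1] sub  r1, r1, r0 -> r1=0xce
body[2] mov  r2, r3 -> r2=0x84
body[3] sub  r4, r0, r4 -> r4=0x7c
body[4] mov  r2, r3 -> r2=0x84
body[5] add  r0, r1, r1 -> r0=0x9c
epilogue: pop r4=0x4b, sp=0xbe
epilogue: pop r2=0x6c, sp=0xbf
epilogue: pop r0=0x89, sp=0xc0
r4 is callee-saved -> restored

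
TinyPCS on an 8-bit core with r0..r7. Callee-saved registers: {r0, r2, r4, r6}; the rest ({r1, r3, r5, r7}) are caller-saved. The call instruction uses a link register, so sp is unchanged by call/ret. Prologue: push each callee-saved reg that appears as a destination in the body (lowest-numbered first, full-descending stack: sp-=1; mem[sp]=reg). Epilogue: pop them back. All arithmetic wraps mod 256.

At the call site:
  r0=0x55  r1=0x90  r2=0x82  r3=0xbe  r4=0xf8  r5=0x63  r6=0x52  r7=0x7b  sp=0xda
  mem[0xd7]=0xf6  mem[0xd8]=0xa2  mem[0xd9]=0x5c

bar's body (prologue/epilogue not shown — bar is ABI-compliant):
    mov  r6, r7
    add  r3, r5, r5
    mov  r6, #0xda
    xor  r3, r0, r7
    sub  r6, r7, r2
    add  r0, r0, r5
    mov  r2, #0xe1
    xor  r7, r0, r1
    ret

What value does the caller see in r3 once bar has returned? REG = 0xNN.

REG = 0x2e

prologue: push r0 -> mem[0xd9]=0x55, sp=0xd9
prologue: push r2 -> mem[0xd8]=0x82, sp=0xd8
prologue: push r6 -> mem[0xd7]=0x52, sp=0xd7
body[0] mov  r6, r7 -> r6=0x7b
body[1] add  r3, r5, r5 -> r3=0xc6
body[2] mov  r6, #0xda -> r6=0xda
body[3] xor  r3, r0, r7 -> r3=0x2e
body[4] sub  r6, r7, r2 -> r6=0xf9
body[5] add  r0, r0, r5 -> r0=0xb8
body[6] mov  r2, #0xe1 -> r2=0xe1
body[7] xor  r7, r0, r1 -> r7=0x28
epilogue: pop r6=0x52, sp=0xd8
epilogue: pop r2=0x82, sp=0xd9
epilogue: pop r0=0x55, sp=0xda
r3 is caller-saved -> body value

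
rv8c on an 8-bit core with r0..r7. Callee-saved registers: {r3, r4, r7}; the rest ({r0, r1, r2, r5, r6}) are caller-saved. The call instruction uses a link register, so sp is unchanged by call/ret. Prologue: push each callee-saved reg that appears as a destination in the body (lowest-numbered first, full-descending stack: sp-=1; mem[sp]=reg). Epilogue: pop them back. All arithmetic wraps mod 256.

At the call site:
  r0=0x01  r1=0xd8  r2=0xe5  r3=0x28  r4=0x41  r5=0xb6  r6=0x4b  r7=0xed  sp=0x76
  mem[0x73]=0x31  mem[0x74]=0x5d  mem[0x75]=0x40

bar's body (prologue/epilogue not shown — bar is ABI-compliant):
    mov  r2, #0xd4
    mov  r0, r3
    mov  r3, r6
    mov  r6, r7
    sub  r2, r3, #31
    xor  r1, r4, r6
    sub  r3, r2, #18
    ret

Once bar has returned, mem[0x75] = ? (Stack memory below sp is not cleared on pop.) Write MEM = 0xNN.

MEM = 0x28

prologue: push r3 -> mem[0x75]=0x28, sp=0x75
body[0] mov  r2, #0xd4 -> r2=0xd4
body[1] mov  r0, r3 -> r0=0x28
body[2] mov  r3, r6 -> r3=0x4b
body[3] mov  r6, r7 -> r6=0xed
body[4] sub  r2, r3, #31 -> r2=0x2c
body[5] xor  r1, r4, r6 -> r1=0xac
body[6] sub  r3, r2, #18 -> r3=0x1a
epilogue: pop r3=0x28, sp=0x76
prologue pushed ['r3'] at ['0x75']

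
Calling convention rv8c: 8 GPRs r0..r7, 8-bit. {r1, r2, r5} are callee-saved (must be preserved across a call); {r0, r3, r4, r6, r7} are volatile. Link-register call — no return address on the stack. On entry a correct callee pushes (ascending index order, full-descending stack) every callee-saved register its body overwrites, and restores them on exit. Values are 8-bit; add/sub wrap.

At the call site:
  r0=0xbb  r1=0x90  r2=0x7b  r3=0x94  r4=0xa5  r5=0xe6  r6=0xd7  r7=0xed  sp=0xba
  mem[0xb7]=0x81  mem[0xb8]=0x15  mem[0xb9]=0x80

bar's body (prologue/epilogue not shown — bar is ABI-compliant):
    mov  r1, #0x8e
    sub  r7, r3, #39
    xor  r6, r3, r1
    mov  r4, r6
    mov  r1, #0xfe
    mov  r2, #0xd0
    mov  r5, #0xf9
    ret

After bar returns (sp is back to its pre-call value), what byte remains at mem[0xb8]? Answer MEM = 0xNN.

MEM = 0x7b

prologue: push r1 -> mem[0xb9]=0x90, sp=0xb9
prologue: push r2 -> mem[0xb8]=0x7b, sp=0xb8
prologue: push r5 -> mem[0xb7]=0xe6, sp=0xb7
body[0] mov  r1, #0x8e -> r1=0x8e
body[1] sub  r7, r3, #39 -> r7=0x6d
body[2] xor  r6, r3, r1 -> r6=0x1a
body[3] mov  r4, r6 -> r4=0x1a
body[4] mov  r1, #0xfe -> r1=0xfe
body[5] mov  r2, #0xd0 -> r2=0xd0
body[6] mov  r5, #0xf9 -> r5=0xf9
epilogue: pop r5=0xe6, sp=0xb8
epilogue: pop r2=0x7b, sp=0xb9
epilogue: pop r1=0x90, sp=0xba
prologue pushed ['r1', 'r2', 'r5'] at ['0xb9', '0xb8', '0xb7']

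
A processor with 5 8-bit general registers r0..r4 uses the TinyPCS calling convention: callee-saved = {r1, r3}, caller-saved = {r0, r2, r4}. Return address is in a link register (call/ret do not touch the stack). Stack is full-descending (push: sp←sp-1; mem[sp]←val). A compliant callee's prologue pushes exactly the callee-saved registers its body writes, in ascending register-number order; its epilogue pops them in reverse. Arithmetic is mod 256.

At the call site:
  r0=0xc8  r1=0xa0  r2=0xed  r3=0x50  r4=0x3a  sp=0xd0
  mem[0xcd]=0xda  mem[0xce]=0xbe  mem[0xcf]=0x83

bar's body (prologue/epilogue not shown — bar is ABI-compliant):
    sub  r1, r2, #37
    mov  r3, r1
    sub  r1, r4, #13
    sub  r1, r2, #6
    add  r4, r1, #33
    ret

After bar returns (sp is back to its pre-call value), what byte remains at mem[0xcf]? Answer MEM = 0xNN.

prologue: push r1 -> mem[0xcf]=0xa0, sp=0xcf
prologue: push r3 -> mem[0xce]=0x50, sp=0xce
body[0] sub  r1, r2, #37 -> r1=0xc8
body[1] mov  r3, r1 -> r3=0xc8
body[2] sub  r1, r4, #13 -> r1=0x2d
body[3] sub  r1, r2, #6 -> r1=0xe7
body[4] add  r4, r1, #33 -> r4=0x08
epilogue: pop r3=0x50, sp=0xcf
epilogue: pop r1=0xa0, sp=0xd0
prologue pushed ['r1', 'r3'] at ['0xcf', '0xce']

MEM = 0xa0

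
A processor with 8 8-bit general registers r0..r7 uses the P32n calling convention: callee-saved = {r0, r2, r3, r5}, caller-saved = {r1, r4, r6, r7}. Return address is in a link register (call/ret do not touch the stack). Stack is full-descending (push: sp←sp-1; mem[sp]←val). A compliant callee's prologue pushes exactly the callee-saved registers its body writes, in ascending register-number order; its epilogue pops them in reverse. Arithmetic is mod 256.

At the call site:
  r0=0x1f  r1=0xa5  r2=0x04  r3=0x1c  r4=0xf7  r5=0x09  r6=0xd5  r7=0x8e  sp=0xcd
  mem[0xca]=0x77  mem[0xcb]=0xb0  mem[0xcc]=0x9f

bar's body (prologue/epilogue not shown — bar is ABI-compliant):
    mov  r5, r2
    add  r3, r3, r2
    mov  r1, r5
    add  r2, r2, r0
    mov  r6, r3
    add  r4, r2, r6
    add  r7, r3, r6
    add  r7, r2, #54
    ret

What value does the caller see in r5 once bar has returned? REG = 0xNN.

REG = 0x09

prologue: push r2 -> mem[0xcc]=0x04, sp=0xcc
prologue: push r3 -> mem[0xcb]=0x1c, sp=0xcb
prologue: push r5 -> mem[0xca]=0x09, sp=0xca
body[0] mov  r5, r2 -> r5=0x04
body[1] add  r3, r3, r2 -> r3=0x20
body[2] mov  r1, r5 -> r1=0x04
body[3] add  r2, r2, r0 -> r2=0x23
body[4] mov  r6, r3 -> r6=0x20
body[5] add  r4, r2, r6 -> r4=0x43
body[6] add  r7, r3, r6 -> r7=0x40
body[7] add  r7, r2, #54 -> r7=0x59
epilogue: pop r5=0x09, sp=0xcb
epilogue: pop r3=0x1c, sp=0xcc
epilogue: pop r2=0x04, sp=0xcd
r5 is callee-saved -> restored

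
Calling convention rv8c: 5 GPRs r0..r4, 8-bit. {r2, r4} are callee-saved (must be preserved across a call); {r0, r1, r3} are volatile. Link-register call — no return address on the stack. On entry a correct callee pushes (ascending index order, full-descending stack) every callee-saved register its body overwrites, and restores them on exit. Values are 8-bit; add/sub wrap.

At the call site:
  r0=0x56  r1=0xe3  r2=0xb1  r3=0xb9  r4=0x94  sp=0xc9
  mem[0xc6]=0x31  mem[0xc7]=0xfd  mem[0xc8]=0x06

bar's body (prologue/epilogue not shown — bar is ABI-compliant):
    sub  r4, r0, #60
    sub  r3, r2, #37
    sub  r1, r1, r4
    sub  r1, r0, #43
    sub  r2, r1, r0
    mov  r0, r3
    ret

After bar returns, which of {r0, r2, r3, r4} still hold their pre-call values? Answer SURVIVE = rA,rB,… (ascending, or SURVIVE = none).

prologue: push r2 -> mem[0xc8]=0xb1, sp=0xc8
prologue: push r4 -> mem[0xc7]=0x94, sp=0xc7
body[0] sub  r4, r0, #60 -> r4=0x1a
body[1] sub  r3, r2, #37 -> r3=0x8c
body[2] sub  r1, r1, r4 -> r1=0xc9
body[3] sub  r1, r0, #43 -> r1=0x2b
body[4] sub  r2, r1, r0 -> r2=0xd5
body[5] mov  r0, r3 -> r0=0x8c
epilogue: pop r4=0x94, sp=0xc8
epilogue: pop r2=0xb1, sp=0xc9
r0: caller-saved, written=True
r2: callee-saved, written=True
r3: caller-saved, written=True
r4: callee-saved, written=True

SURVIVE = r2,r4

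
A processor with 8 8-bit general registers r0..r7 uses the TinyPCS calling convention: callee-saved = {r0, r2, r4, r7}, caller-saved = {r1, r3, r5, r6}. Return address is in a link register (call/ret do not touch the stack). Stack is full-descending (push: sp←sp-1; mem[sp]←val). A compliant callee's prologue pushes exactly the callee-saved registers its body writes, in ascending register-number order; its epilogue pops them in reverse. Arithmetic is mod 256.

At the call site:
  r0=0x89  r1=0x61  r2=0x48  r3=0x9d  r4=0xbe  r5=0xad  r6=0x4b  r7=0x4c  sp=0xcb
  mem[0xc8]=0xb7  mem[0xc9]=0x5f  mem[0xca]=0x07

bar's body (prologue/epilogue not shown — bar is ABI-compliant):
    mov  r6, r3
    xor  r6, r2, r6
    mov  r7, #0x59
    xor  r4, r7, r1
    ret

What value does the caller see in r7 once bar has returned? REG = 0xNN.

prologue: push r4 -> mem[0xca]=0xbe, sp=0xca
prologue: push r7 -> mem[0xc9]=0x4c, sp=0xc9
body[0] mov  r6, r3 -> r6=0x9d
body[1] xor  r6, r2, r6 -> r6=0xd5
body[2] mov  r7, #0x59 -> r7=0x59
body[3] xor  r4, r7, r1 -> r4=0x38
epilogue: pop r7=0x4c, sp=0xca
epilogue: pop r4=0xbe, sp=0xcb
r7 is callee-saved -> restored

REG = 0x4c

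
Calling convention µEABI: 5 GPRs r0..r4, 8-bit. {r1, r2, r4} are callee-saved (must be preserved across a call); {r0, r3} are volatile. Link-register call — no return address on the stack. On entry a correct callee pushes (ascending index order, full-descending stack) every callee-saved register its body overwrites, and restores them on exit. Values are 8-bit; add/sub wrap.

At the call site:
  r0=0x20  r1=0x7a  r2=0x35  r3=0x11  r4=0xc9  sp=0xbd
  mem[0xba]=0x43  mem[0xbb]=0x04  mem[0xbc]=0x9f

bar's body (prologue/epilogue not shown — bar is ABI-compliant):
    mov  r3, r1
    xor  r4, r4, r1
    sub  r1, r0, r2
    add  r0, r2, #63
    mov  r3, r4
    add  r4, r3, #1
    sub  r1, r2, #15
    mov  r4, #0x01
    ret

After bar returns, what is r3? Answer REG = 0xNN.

REG = 0xb3

prologue: push r1 → mem[0xbc]=0x7a, sp=0xbc
prologue: push r4 → mem[0xbb]=0xc9, sp=0xbb
body[0] mov  r3, r1 → r3=0x7a
body[1] xor  r4, r4, r1 → r4=0xb3
body[2] sub  r1, r0, r2 → r1=0xeb
body[3] add  r0, r2, #63 → r0=0x74
body[4] mov  r3, r4 → r3=0xb3
body[5] add  r4, r3, #1 → r4=0xb4
body[6] sub  r1, r2, #15 → r1=0x26
body[7] mov  r4, #0x01 → r4=0x01
epilogue: pop r4=0xc9, sp=0xbc
epilogue: pop r1=0x7a, sp=0xbd
r3 is caller-saved → body value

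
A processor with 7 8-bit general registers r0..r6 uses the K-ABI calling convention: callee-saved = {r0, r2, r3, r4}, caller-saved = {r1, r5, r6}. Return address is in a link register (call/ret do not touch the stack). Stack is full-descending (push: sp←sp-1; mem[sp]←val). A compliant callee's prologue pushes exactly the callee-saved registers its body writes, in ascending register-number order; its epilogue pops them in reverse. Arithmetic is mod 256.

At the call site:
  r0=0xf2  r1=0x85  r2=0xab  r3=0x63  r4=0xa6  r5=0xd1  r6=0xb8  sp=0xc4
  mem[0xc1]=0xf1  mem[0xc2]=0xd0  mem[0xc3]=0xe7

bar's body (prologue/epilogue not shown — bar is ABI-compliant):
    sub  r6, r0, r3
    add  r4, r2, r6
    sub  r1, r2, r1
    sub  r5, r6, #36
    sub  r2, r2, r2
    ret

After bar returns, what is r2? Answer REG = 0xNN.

prologue: push r2 → mem[0xc3]=0xab, sp=0xc3
prologue: push r4 → mem[0xc2]=0xa6, sp=0xc2
body[0] sub  r6, r0, r3 → r6=0x8f
body[1] add  r4, r2, r6 → r4=0x3a
body[2] sub  r1, r2, r1 → r1=0x26
body[3] sub  r5, r6, #36 → r5=0x6b
body[4] sub  r2, r2, r2 → r2=0x00
epilogue: pop r4=0xa6, sp=0xc3
epilogue: pop r2=0xab, sp=0xc4
r2 is callee-saved → restored

REG = 0xab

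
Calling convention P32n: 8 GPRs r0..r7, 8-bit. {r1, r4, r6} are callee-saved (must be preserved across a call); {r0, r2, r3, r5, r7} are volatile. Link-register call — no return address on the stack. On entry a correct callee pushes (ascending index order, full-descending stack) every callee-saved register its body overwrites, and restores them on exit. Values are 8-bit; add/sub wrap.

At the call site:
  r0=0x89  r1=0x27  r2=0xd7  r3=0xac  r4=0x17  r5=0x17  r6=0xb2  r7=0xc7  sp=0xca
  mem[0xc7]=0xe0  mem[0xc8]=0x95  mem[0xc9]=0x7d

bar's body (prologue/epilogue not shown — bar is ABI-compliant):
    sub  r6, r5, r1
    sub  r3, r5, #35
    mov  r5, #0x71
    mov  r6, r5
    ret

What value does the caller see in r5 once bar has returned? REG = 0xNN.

prologue: push r6 → mem[0xc9]=0xb2, sp=0xc9
body[0] sub  r6, r5, r1 → r6=0xf0
body[1] sub  r3, r5, #35 → r3=0xf4
body[2] mov  r5, #0x71 → r5=0x71
body[3] mov  r6, r5 → r6=0x71
epilogue: pop r6=0xb2, sp=0xca
r5 is caller-saved → body value

REG = 0x71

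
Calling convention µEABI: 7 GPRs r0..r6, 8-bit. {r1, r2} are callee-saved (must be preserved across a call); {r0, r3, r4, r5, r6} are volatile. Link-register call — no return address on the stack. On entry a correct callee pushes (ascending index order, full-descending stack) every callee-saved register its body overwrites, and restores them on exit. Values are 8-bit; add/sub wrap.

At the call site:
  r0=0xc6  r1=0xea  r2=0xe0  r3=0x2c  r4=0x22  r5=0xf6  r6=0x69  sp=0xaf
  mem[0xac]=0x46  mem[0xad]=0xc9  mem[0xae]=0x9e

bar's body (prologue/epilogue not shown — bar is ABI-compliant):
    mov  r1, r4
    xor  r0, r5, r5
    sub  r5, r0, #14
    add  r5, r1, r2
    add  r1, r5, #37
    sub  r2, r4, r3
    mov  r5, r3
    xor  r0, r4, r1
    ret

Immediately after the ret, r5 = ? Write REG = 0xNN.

REG = 0x2c

prologue: push r1 → mem[0xae]=0xea, sp=0xae
prologue: push r2 → mem[0xad]=0xe0, sp=0xad
body[0] mov  r1, r4 → r1=0x22
body[1] xor  r0, r5, r5 → r0=0x00
body[2] sub  r5, r0, #14 → r5=0xf2
body[3] add  r5, r1, r2 → r5=0x02
body[4] add  r1, r5, #37 → r1=0x27
body[5] sub  r2, r4, r3 → r2=0xf6
body[6] mov  r5, r3 → r5=0x2c
body[7] xor  r0, r4, r1 → r0=0x05
epilogue: pop r2=0xe0, sp=0xae
epilogue: pop r1=0xea, sp=0xaf
r5 is caller-saved → body value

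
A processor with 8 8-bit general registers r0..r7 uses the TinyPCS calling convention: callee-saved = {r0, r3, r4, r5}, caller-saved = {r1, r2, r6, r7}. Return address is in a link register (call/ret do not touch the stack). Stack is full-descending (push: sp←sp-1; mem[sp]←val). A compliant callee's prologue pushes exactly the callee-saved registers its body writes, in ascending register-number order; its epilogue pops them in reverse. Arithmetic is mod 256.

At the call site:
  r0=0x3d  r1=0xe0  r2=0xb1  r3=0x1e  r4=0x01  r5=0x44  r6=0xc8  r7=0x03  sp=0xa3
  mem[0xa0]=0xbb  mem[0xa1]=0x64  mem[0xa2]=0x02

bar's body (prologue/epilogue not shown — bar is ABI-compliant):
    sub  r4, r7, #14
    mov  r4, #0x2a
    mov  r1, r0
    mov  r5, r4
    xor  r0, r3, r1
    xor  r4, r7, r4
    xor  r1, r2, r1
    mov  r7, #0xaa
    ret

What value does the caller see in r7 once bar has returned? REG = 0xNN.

REG = 0xaa

prologue: push r0 → mem[0xa2]=0x3d, sp=0xa2
prologue: push r4 → mem[0xa1]=0x01, sp=0xa1
prologue: push r5 → mem[0xa0]=0x44, sp=0xa0
body[0] sub  r4, r7, #14 → r4=0xf5
body[1] mov  r4, #0x2a → r4=0x2a
body[2] mov  r1, r0 → r1=0x3d
body[3] mov  r5, r4 → r5=0x2a
body[4] xor  r0, r3, r1 → r0=0x23
body[5] xor  r4, r7, r4 → r4=0x29
body[6] xor  r1, r2, r1 → r1=0x8c
body[7] mov  r7, #0xaa → r7=0xaa
epilogue: pop r5=0x44, sp=0xa1
epilogue: pop r4=0x01, sp=0xa2
epilogue: pop r0=0x3d, sp=0xa3
r7 is caller-saved → body value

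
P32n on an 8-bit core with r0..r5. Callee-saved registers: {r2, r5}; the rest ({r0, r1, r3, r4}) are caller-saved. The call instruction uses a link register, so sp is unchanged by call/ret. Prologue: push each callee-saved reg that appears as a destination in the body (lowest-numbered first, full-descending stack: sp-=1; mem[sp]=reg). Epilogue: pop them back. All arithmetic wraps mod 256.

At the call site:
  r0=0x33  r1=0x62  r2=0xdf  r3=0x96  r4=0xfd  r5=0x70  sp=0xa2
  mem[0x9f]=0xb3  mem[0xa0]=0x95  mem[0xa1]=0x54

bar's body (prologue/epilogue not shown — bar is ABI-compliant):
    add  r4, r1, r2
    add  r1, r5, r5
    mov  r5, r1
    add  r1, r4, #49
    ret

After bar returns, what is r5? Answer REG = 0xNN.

REG = 0x70

prologue: push r5 -> mem[0xa1]=0x70, sp=0xa1
body[0] add  r4, r1, r2 -> r4=0x41
body[1] add  r1, r5, r5 -> r1=0xe0
body[2] mov  r5, r1 -> r5=0xe0
body[3] add  r1, r4, #49 -> r1=0x72
epilogue: pop r5=0x70, sp=0xa2
r5 is callee-saved -> restored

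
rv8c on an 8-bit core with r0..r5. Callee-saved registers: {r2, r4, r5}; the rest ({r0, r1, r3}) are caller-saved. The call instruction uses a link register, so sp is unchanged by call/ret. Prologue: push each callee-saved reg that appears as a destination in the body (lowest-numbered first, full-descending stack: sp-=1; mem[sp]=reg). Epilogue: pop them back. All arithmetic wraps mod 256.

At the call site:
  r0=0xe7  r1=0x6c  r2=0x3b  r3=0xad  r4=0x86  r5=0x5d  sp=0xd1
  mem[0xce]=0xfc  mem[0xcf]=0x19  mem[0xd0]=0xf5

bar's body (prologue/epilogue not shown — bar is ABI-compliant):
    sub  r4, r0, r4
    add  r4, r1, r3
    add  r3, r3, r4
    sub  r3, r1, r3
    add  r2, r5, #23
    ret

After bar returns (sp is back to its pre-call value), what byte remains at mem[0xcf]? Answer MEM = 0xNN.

prologue: push r2 -> mem[0xd0]=0x3b, sp=0xd0
prologue: push r4 -> mem[0xcf]=0x86, sp=0xcf
body[0] sub  r4, r0, r4 -> r4=0x61
body[1] add  r4, r1, r3 -> r4=0x19
body[2] add  r3, r3, r4 -> r3=0xc6
body[3] sub  r3, r1, r3 -> r3=0xa6
body[4] add  r2, r5, #23 -> r2=0x74
epilogue: pop r4=0x86, sp=0xd0
epilogue: pop r2=0x3b, sp=0xd1
prologue pushed ['r2', 'r4'] at ['0xd0', '0xcf']

MEM = 0x86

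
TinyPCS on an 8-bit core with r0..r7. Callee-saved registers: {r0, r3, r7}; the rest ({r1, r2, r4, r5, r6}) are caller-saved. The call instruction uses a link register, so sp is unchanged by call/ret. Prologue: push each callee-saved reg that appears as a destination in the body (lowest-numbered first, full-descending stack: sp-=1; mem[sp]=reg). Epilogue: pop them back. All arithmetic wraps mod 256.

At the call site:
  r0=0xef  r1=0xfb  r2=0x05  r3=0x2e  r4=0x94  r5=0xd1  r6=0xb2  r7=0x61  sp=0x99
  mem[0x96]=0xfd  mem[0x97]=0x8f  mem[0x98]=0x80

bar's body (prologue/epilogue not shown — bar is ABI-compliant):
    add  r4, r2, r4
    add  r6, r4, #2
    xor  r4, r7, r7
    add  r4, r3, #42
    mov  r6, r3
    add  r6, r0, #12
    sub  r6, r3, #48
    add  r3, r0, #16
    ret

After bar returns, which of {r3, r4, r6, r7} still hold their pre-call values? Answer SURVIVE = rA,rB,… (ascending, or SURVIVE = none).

SURVIVE = r3,r7

prologue: push r3 → mem[0x98]=0x2e, sp=0x98
body[0] add  r4, r2, r4 → r4=0x99
body[1] add  r6, r4, #2 → r6=0x9b
body[2] xor  r4, r7, r7 → r4=0x00
body[3] add  r4, r3, #42 → r4=0x58
body[4] mov  r6, r3 → r6=0x2e
body[5] add  r6, r0, #12 → r6=0xfb
body[6] sub  r6, r3, #48 → r6=0xfe
body[7] add  r3, r0, #16 → r3=0xff
epilogue: pop r3=0x2e, sp=0x99
r3: callee-saved, written=True
r4: caller-saved, written=True
r6: caller-saved, written=True
r7: callee-saved, written=False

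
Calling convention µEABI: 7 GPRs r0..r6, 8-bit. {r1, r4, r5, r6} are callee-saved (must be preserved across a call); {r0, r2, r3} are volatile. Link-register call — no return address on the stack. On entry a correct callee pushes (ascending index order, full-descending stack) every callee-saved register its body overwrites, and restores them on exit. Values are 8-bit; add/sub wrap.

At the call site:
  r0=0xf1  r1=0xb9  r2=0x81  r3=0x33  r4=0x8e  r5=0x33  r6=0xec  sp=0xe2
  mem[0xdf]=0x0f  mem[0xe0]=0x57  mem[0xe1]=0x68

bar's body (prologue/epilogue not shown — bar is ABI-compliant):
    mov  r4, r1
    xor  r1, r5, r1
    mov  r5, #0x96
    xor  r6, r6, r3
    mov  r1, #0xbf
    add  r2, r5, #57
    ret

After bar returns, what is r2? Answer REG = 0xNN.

prologue: push r1 → mem[0xe1]=0xb9, sp=0xe1
prologue: push r4 → mem[0xe0]=0x8e, sp=0xe0
prologue: push r5 → mem[0xdf]=0x33, sp=0xdf
prologue: push r6 → mem[0xde]=0xec, sp=0xde
body[0] mov  r4, r1 → r4=0xb9
body[1] xor  r1, r5, r1 → r1=0x8a
body[2] mov  r5, #0x96 → r5=0x96
body[3] xor  r6, r6, r3 → r6=0xdf
body[4] mov  r1, #0xbf → r1=0xbf
body[5] add  r2, r5, #57 → r2=0xcf
epilogue: pop r6=0xec, sp=0xdf
epilogue: pop r5=0x33, sp=0xe0
epilogue: pop r4=0x8e, sp=0xe1
epilogue: pop r1=0xb9, sp=0xe2
r2 is caller-saved → body value

REG = 0xcf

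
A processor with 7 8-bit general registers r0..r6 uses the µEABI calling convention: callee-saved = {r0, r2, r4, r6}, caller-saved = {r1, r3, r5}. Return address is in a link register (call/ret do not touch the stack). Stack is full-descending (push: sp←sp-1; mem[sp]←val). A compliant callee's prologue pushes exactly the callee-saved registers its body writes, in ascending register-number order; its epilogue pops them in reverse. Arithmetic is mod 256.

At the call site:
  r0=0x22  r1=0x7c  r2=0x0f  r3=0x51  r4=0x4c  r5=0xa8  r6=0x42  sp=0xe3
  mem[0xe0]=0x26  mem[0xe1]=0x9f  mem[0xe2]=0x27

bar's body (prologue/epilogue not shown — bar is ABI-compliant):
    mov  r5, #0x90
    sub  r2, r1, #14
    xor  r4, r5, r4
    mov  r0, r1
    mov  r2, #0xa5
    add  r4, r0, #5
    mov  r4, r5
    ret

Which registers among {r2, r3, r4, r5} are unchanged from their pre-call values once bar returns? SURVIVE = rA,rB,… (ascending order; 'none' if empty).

SURVIVE = r2,r3,r4

prologue: push r0 -> mem[0xe2]=0x22, sp=0xe2
prologue: push r2 -> mem[0xe1]=0x0f, sp=0xe1
prologue: push r4 -> mem[0xe0]=0x4c, sp=0xe0
body[0] mov  r5, #0x90 -> r5=0x90
body[1] sub  r2, r1, #14 -> r2=0x6e
body[2] xor  r4, r5, r4 -> r4=0xdc
body[3] mov  r0, r1 -> r0=0x7c
body[4] mov  r2, #0xa5 -> r2=0xa5
body[5] add  r4, r0, #5 -> r4=0x81
body[6] mov  r4, r5 -> r4=0x90
epilogue: pop r4=0x4c, sp=0xe1
epilogue: pop r2=0x0f, sp=0xe2
epilogue: pop r0=0x22, sp=0xe3
r2: callee-saved, written=True
r3: caller-saved, written=False
r4: callee-saved, written=True
r5: caller-saved, written=True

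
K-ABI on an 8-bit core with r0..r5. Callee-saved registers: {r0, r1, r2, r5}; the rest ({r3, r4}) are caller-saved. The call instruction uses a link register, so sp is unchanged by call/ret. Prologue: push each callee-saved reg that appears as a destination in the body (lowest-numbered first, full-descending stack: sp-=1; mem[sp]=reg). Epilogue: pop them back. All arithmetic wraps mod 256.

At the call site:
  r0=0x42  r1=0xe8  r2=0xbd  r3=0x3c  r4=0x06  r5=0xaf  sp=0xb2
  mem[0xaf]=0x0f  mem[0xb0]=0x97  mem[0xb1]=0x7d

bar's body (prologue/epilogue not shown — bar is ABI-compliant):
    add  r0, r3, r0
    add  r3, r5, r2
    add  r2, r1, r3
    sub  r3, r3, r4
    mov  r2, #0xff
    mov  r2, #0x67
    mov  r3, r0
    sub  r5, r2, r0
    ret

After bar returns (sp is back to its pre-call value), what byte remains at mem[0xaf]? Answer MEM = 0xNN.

prologue: push r0 → mem[0xb1]=0x42, sp=0xb1
prologue: push r2 → mem[0xb0]=0xbd, sp=0xb0
prologue: push r5 → mem[0xaf]=0xaf, sp=0xaf
body[0] add  r0, r3, r0 → r0=0x7e
body[1] add  r3, r5, r2 → r3=0x6c
body[2] add  r2, r1, r3 → r2=0x54
body[3] sub  r3, r3, r4 → r3=0x66
body[4] mov  r2, #0xff → r2=0xff
body[5] mov  r2, #0x67 → r2=0x67
body[6] mov  r3, r0 → r3=0x7e
body[7] sub  r5, r2, r0 → r5=0xe9
epilogue: pop r5=0xaf, sp=0xb0
epilogue: pop r2=0xbd, sp=0xb1
epilogue: pop r0=0x42, sp=0xb2
prologue pushed ['r0', 'r2', 'r5'] at ['0xb1', '0xb0', '0xaf']

MEM = 0xaf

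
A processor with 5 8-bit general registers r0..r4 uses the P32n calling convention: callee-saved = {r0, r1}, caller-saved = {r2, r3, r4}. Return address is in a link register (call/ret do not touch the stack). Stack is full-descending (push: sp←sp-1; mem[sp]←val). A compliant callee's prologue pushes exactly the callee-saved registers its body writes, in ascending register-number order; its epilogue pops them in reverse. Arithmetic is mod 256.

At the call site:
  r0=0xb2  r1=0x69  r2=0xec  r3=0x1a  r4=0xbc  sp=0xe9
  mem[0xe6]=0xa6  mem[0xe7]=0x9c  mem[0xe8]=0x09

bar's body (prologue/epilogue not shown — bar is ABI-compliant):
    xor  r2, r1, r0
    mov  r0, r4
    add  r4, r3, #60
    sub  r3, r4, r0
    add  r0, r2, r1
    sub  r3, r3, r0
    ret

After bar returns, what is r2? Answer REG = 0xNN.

REG = 0xdb

prologue: push r0 → mem[0xe8]=0xb2, sp=0xe8
body[0] xor  r2, r1, r0 → r2=0xdb
body[1] mov  r0, r4 → r0=0xbc
body[2] add  r4, r3, #60 → r4=0x56
body[3] sub  r3, r4, r0 → r3=0x9a
body[4] add  r0, r2, r1 → r0=0x44
body[5] sub  r3, r3, r0 → r3=0x56
epilogue: pop r0=0xb2, sp=0xe9
r2 is caller-saved → body value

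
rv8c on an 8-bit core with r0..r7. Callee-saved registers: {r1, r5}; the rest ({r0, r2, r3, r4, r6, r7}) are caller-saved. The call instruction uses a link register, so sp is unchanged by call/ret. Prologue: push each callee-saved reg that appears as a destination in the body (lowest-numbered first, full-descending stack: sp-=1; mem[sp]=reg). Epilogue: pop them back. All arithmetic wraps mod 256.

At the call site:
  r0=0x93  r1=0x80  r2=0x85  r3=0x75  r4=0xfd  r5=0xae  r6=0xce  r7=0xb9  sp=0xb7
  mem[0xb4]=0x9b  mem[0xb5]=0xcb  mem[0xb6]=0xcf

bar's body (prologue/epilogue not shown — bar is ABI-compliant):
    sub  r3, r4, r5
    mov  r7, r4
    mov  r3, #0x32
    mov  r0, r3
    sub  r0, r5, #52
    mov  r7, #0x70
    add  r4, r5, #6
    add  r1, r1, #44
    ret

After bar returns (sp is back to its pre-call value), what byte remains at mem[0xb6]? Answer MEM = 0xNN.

prologue: push r1 -> mem[0xb6]=0x80, sp=0xb6
body[0] sub  r3, r4, r5 -> r3=0x4f
body[1] mov  r7, r4 -> r7=0xfd
body[2] mov  r3, #0x32 -> r3=0x32
body[3] mov  r0, r3 -> r0=0x32
body[4] sub  r0, r5, #52 -> r0=0x7a
body[5] mov  r7, #0x70 -> r7=0x70
body[6] add  r4, r5, #6 -> r4=0xb4
body[7] add  r1, r1, #44 -> r1=0xac
epilogue: pop r1=0x80, sp=0xb7
prologue pushed ['r1'] at ['0xb6']

MEM = 0x80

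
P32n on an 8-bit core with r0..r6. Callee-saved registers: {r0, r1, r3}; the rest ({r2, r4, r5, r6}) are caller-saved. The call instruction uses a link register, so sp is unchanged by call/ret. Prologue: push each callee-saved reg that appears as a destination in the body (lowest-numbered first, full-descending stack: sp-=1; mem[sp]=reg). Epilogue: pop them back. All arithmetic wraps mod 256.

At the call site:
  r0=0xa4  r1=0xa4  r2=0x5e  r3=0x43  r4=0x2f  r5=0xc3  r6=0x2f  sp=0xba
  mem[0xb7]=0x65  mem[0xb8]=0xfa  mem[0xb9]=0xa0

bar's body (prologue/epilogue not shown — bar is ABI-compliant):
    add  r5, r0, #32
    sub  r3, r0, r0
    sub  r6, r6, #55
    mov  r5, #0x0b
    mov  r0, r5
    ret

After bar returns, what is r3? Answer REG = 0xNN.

REG = 0x43

prologue: push r0 -> mem[0xb9]=0xa4, sp=0xb9
prologue: push r3 -> mem[0xb8]=0x43, sp=0xb8
body[0] add  r5, r0, #32 -> r5=0xc4
body[1] sub  r3, r0, r0 -> r3=0x00
body[2] sub  r6, r6, #55 -> r6=0xf8
body[3] mov  r5, #0x0b -> r5=0x0b
body[4] mov  r0, r5 -> r0=0x0b
epilogue: pop r3=0x43, sp=0xb9
epilogue: pop r0=0xa4, sp=0xba
r3 is callee-saved -> restored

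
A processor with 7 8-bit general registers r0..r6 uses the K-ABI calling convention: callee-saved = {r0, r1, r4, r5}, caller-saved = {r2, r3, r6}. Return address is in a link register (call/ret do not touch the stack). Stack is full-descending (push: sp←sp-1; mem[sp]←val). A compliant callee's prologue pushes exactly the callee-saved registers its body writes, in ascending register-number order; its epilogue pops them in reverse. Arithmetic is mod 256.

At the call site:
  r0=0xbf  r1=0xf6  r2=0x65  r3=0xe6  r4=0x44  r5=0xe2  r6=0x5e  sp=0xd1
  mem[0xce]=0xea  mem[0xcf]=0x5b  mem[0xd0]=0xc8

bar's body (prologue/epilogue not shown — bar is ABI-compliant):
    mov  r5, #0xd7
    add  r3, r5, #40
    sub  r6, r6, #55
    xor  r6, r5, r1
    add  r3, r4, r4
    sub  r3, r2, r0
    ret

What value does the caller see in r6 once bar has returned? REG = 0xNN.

prologue: push r5 → mem[0xd0]=0xe2, sp=0xd0
body[0] mov  r5, #0xd7 → r5=0xd7
body[1] add  r3, r5, #40 → r3=0xff
body[2] sub  r6, r6, #55 → r6=0x27
body[3] xor  r6, r5, r1 → r6=0x21
body[4] add  r3, r4, r4 → r3=0x88
body[5] sub  r3, r2, r0 → r3=0xa6
epilogue: pop r5=0xe2, sp=0xd1
r6 is caller-saved → body value

REG = 0x21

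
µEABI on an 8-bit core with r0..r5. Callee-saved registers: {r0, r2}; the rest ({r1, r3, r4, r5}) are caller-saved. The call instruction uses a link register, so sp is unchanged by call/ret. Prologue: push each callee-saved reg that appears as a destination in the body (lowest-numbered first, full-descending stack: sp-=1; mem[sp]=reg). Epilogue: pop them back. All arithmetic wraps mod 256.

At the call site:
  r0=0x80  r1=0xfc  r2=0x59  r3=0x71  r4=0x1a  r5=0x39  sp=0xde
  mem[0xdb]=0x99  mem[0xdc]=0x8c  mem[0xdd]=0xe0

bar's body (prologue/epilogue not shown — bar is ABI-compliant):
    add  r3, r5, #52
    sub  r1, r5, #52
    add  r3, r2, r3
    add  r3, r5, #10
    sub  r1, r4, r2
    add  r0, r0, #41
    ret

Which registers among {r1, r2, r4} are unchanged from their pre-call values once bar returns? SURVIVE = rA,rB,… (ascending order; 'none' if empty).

SURVIVE = r2,r4

prologue: push r0 -> mem[0xdd]=0x80, sp=0xdd
body[0] add  r3, r5, #52 -> r3=0x6d
body[1] sub  r1, r5, #52 -> r1=0x05
body[2] add  r3, r2, r3 -> r3=0xc6
body[3] add  r3, r5, #10 -> r3=0x43
body[4] sub  r1, r4, r2 -> r1=0xc1
body[5] add  r0, r0, #41 -> r0=0xa9
epilogue: pop r0=0x80, sp=0xde
r1: caller-saved, written=True
r2: callee-saved, written=False
r4: caller-saved, written=False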